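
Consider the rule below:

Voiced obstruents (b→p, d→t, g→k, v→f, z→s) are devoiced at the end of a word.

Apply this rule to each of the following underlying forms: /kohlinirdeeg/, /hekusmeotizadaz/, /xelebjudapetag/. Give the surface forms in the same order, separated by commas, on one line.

/kohlinirdeeg/: /g/ is a voiced obstruent in word-final position, so it devoices to [k]. → [kohlinirdeek].
/hekusmeotizadaz/: /z/ is a voiced obstruent in word-final position, so it devoices to [s]. → [hekusmeotizadas].
/xelebjudapetag/: /g/ is a voiced obstruent in word-final position, so it devoices to [k]. → [xelebjudapetak].

kohlinirdeek, hekusmeotizadas, xelebjudapetak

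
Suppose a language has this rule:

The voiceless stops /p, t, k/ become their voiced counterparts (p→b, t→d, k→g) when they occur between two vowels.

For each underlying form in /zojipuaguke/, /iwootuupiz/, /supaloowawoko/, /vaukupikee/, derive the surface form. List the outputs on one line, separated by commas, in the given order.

zojibuaguge, iwooduubiz, subaloowawogo, vaugubigee

/zojipuaguke/: /p/ is a voiceless stop between vowels /i/ and /u/, so it voices to [b]. /k/ is a voiceless stop between vowels /u/ and /e/, so it voices to [g]. → [zojibuaguge].
/iwootuupiz/: /t/ is a voiceless stop between vowels /o/ and /u/, so it voices to [d]. /p/ is a voiceless stop between vowels /u/ and /i/, so it voices to [b]. → [iwooduubiz].
/supaloowawoko/: /p/ is a voiceless stop between vowels /u/ and /a/, so it voices to [b]. /k/ is a voiceless stop between vowels /o/ and /o/, so it voices to [g]. → [subaloowawogo].
/vaukupikee/: /k/ is a voiceless stop between vowels /u/ and /u/, so it voices to [g]. /p/ is a voiceless stop between vowels /u/ and /i/, so it voices to [b]. /k/ is a voiceless stop between vowels /i/ and /e/, so it voices to [g]. → [vaugubigee].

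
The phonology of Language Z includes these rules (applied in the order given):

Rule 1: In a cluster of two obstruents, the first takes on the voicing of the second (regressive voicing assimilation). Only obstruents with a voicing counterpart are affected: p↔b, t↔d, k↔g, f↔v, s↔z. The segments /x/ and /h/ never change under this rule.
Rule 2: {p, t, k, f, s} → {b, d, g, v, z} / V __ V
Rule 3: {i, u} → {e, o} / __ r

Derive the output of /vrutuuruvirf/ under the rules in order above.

vruduoruverf

Rule 1 (regressive voicing assimilation): no segment meets the environment; /vrutuuruvirf/ is unchanged.
Rule 2 (intervocalic voicing): /t/ is a voiceless obstruent between vowels /u/ and /u/, so it voices to [d]. /vrutuuruvirf/ → vruduuruvirf.
Rule 3 (pre-rhotic lowering): /u/ is a high vowel immediately before /r/, so it lowers to [o]. /i/ is a high vowel immediately before /r/, so it lowers to [e]. /vruduuruvirf/ → vruduoruverf.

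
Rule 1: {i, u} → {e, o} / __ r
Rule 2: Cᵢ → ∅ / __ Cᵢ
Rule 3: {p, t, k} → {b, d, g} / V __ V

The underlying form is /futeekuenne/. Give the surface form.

Rule 1 (pre-rhotic lowering): no segment meets the environment; /futeekuenne/ is unchanged.
Rule 2 (degemination): /nn/ is a geminate; the first /n/ deletes. /futeekuenne/ → futeekuene.
Rule 3 (intervocalic voicing): /t/ is a voiceless stop between vowels /u/ and /e/, so it voices to [d]. /k/ is a voiceless stop between vowels /e/ and /u/, so it voices to [g]. /futeekuene/ → fudeeguene.

fudeeguene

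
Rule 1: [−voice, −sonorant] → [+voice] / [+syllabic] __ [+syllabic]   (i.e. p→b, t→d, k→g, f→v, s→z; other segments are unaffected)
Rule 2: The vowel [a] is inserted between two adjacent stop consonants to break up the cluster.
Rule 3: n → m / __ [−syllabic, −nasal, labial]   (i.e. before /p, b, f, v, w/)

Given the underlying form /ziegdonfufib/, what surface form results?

ziegadomfuvib

Rule 1 (intervocalic voicing): /f/ is a voiceless obstruent between vowels /u/ and /i/, so it voices to [v]. /ziegdonfufib/ → ziegdonfuvib.
Rule 2 (stop-cluster a-epenthesis): /g/ and /d/ form a stop–stop cluster, so [a] is inserted between them. /ziegdonfuvib/ → ziegadonfuvib.
Rule 3 (nasal place assimilation): /n/ precedes the labial consonant /f/, so it assimilates in place to [m]. /ziegadonfuvib/ → ziegadomfuvib.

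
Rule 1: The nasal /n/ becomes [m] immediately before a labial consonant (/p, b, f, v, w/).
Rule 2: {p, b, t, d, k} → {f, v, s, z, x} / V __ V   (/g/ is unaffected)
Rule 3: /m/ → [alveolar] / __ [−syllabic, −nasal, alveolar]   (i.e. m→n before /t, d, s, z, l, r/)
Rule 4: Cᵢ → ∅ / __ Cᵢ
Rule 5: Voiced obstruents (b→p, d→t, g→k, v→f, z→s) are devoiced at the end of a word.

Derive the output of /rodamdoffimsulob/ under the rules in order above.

rozandofinsulop

Rule 1 (nasal place assimilation): no segment meets the environment; /rodamdoffimsulob/ is unchanged.
Rule 2 (intervocalic spirantization): /d/ is a stop between vowels /o/ and /a/, so it spirantizes to the fricative [z]. /rodamdoffimsulob/ → rozamdoffimsulob.
Rule 3 (nasal place assimilation): /m/ precedes the alveolar consonant /d/, so it assimilates in place to [n]. /m/ precedes the alveolar consonant /s/, so it assimilates in place to [n]. /rozamdoffimsulob/ → rozandoffinsulob.
Rule 4 (degemination): /ff/ is a geminate; the first /f/ deletes. /rozandoffinsulob/ → rozandofinsulob.
Rule 5 (final devoicing): /b/ is a voiced obstruent in word-final position, so it devoices to [p]. /rozandofinsulob/ → rozandofinsulop.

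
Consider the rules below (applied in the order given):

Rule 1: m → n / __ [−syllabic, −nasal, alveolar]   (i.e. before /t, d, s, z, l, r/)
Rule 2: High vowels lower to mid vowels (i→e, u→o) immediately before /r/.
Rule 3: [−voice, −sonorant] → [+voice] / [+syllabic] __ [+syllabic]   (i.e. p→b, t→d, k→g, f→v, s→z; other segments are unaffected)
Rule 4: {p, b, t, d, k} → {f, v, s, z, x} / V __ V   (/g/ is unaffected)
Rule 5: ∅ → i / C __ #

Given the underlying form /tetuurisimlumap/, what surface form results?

tezuorizinlumapi

Rule 1 (nasal place assimilation): /m/ precedes the alveolar consonant /l/, so it assimilates in place to [n]. /tetuurisimlumap/ → tetuurisinlumap.
Rule 2 (pre-rhotic lowering): /u/ is a high vowel immediately before /r/, so it lowers to [o]. /tetuurisinlumap/ → tetuorisinlumap.
Rule 3 (intervocalic voicing): /t/ is a voiceless obstruent between vowels /e/ and /u/, so it voices to [d]. /s/ is a voiceless obstruent between vowels /i/ and /i/, so it voices to [z]. /tetuorisinlumap/ → teduorizinlumap.
Rule 4 (intervocalic spirantization): /d/ is a stop between vowels /e/ and /u/, so it spirantizes to the fricative [z]. /teduorizinlumap/ → tezuorizinlumap.
Rule 5 (final i-epenthesis): the form ends in the consonant /p/, so [i] is inserted word-finally. /tezuorizinlumap/ → tezuorizinlumapi.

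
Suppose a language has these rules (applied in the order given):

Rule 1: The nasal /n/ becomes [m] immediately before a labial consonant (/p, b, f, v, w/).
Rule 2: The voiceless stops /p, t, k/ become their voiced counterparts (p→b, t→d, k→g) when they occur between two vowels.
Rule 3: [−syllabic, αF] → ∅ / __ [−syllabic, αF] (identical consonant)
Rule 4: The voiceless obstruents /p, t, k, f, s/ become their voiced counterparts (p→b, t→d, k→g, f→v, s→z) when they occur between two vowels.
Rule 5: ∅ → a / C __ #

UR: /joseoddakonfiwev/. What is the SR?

jozeodagomfiweva

Rule 1 (nasal place assimilation): /n/ precedes the labial consonant /f/, so it assimilates in place to [m]. /joseoddakonfiwev/ → joseoddakomfiwev.
Rule 2 (intervocalic voicing): /k/ is a voiceless stop between vowels /a/ and /o/, so it voices to [g]. /joseoddakomfiwev/ → joseoddagomfiwev.
Rule 3 (degemination): /dd/ is a geminate; the first /d/ deletes. /joseoddagomfiwev/ → joseodagomfiwev.
Rule 4 (intervocalic voicing): /s/ is a voiceless obstruent between vowels /o/ and /e/, so it voices to [z]. /joseodagomfiwev/ → jozeodagomfiwev.
Rule 5 (final a-epenthesis): the form ends in the consonant /v/, so [a] is inserted word-finally. /jozeodagomfiwev/ → jozeodagomfiweva.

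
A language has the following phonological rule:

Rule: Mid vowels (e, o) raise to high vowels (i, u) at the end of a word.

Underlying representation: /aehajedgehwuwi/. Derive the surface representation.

aehajedgehwuwi

No segment of /aehajedgehwuwi/ meets the structural description of the rule, so the form surfaces unchanged.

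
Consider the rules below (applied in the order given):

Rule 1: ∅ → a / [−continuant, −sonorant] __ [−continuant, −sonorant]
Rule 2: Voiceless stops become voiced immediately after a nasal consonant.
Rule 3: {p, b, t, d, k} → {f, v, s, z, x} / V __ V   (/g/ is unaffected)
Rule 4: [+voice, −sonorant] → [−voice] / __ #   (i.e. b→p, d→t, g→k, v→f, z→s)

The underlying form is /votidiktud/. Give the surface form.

vosizixasut

Rule 1 (stop-cluster a-epenthesis): /k/ and /t/ form a stop–stop cluster, so [a] is inserted between them. /votidiktud/ → votidikatud.
Rule 2 (post-nasal voicing): no segment meets the environment; /votidikatud/ is unchanged.
Rule 3 (intervocalic spirantization): /t/ is a stop between vowels /o/ and /i/, so it spirantizes to the fricative [s]. /d/ is a stop between vowels /i/ and /i/, so it spirantizes to the fricative [z]. /k/ is a stop between vowels /i/ and /a/, so it spirantizes to the fricative [x]. /t/ is a stop between vowels /a/ and /u/, so it spirantizes to the fricative [s]. /votidikatud/ → vosizixasud.
Rule 4 (final devoicing): /d/ is a voiced obstruent in word-final position, so it devoices to [t]. /vosizixasud/ → vosizixasut.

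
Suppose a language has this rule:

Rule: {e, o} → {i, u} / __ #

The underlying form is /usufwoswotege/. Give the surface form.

Scanning /usufwoswotege/: /o/ at position 6 is not in the conditioning environment; /o/ at position 9 is not in the conditioning environment; /e/ at position 11 is not in the conditioning environment; /e/ is a mid vowel in word-final position, so it raises to [i].
Result: [usufwoswotegi].

usufwoswotegi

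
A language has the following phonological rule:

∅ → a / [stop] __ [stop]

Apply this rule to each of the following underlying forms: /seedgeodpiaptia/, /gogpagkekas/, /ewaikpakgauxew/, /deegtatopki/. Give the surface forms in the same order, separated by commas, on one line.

/seedgeodpiaptia/: /d/ and /g/ form a stop–stop cluster, so [a] is inserted between them. /d/ and /p/ form a stop–stop cluster, so [a] is inserted between them. /p/ and /t/ form a stop–stop cluster, so [a] is inserted between them. → [seedageodapiapatia].
/gogpagkekas/: /g/ and /p/ form a stop–stop cluster, so [a] is inserted between them. /g/ and /k/ form a stop–stop cluster, so [a] is inserted between them. → [gogapagakekas].
/ewaikpakgauxew/: /k/ and /p/ form a stop–stop cluster, so [a] is inserted between them. /k/ and /g/ form a stop–stop cluster, so [a] is inserted between them. → [ewaikapakagauxew].
/deegtatopki/: /g/ and /t/ form a stop–stop cluster, so [a] is inserted between them. /p/ and /k/ form a stop–stop cluster, so [a] is inserted between them. → [deegatatopaki].

seedageodapiapatia, gogapagakekas, ewaikapakagauxew, deegatatopaki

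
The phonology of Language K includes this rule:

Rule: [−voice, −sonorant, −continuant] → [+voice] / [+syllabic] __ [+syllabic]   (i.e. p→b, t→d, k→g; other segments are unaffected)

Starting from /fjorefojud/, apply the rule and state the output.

No segment of /fjorefojud/ meets the structural description of the rule, so the form surfaces unchanged.

fjorefojud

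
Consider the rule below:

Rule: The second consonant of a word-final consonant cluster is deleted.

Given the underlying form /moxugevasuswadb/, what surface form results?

/b/ is the second consonant of a word-final cluster /db/, so it deletes.
The other instances of /m/, /x/, /g/, /v/, /s/, /w/, /d/ do not occur in the required environment and remain unchanged.
Surface form: [moxugevasuswad].

moxugevasuswad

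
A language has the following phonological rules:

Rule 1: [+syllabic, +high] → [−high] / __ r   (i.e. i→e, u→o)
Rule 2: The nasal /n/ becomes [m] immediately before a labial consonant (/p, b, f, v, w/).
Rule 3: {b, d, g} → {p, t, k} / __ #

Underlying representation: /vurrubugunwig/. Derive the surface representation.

Rule 1 (pre-rhotic lowering): /u/ is a high vowel immediately before /r/, so it lowers to [o]. /vurrubugunwig/ → vorrubugunwig.
Rule 2 (nasal place assimilation): /n/ precedes the labial consonant /w/, so it assimilates in place to [m]. /vorrubugunwig/ → vorrubugumwig.
Rule 3 (final devoicing): /g/ is a voiced stop in word-final position, so it devoices to [k]. /vorrubugumwig/ → vorrubugumwik.

vorrubugumwik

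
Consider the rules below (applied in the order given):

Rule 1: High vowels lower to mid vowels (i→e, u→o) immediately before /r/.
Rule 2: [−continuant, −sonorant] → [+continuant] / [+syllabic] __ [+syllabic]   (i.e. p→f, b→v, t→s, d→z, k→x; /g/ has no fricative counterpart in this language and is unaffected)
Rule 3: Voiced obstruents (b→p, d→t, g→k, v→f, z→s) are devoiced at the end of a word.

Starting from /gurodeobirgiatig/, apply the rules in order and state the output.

gorozeovergiasik

Rule 1 (pre-rhotic lowering): /u/ is a high vowel immediately before /r/, so it lowers to [o]. /i/ is a high vowel immediately before /r/, so it lowers to [e]. /gurodeobirgiatig/ → gorodeobergiatig.
Rule 2 (intervocalic spirantization): /d/ is a stop between vowels /o/ and /e/, so it spirantizes to the fricative [z]. /b/ is a stop between vowels /o/ and /e/, so it spirantizes to the fricative [v]. /t/ is a stop between vowels /a/ and /i/, so it spirantizes to the fricative [s]. /gorodeobergiatig/ → gorozeovergiasig.
Rule 3 (final devoicing): /g/ is a voiced obstruent in word-final position, so it devoices to [k]. /gorozeovergiasig/ → gorozeovergiasik.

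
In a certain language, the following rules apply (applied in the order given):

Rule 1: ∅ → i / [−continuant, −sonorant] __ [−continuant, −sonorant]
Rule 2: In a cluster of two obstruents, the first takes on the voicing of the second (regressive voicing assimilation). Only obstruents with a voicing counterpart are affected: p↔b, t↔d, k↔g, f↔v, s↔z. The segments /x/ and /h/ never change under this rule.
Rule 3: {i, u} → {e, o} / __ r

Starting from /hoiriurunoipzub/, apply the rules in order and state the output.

hoeriorunoibzub

Rule 1 (stop-cluster i-epenthesis): no segment meets the environment; /hoiriurunoipzub/ is unchanged.
Rule 2 (regressive voicing assimilation): /p/ precedes the voiced obstruent /z/, so it voices to [b] by assimilation. /hoiriurunoipzub/ → hoiriurunoibzub.
Rule 3 (pre-rhotic lowering): /i/ is a high vowel immediately before /r/, so it lowers to [e]. /u/ is a high vowel immediately before /r/, so it lowers to [o]. /hoiriurunoibzub/ → hoeriorunoibzub.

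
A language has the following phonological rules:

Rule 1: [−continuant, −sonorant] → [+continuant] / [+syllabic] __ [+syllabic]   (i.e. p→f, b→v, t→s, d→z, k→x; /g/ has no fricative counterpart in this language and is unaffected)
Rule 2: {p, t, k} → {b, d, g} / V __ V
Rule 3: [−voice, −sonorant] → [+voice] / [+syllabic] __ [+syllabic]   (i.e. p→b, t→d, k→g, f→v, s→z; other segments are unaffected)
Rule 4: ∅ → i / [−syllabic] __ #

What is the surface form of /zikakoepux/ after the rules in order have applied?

Rule 1 (intervocalic spirantization): /k/ is a stop between vowels /i/ and /a/, so it spirantizes to the fricative [x]. /k/ is a stop between vowels /a/ and /o/, so it spirantizes to the fricative [x]. /p/ is a stop between vowels /e/ and /u/, so it spirantizes to the fricative [f]. /zikakoepux/ → zixaxoefux.
Rule 2 (intervocalic voicing): no segment meets the environment; /zixaxoefux/ is unchanged.
Rule 3 (intervocalic voicing): /f/ is a voiceless obstruent between vowels /e/ and /u/, so it voices to [v]. /zixaxoefux/ → zixaxoevux.
Rule 4 (final i-epenthesis): the form ends in the consonant /x/, so [i] is inserted word-finally. /zixaxoevux/ → zixaxoevuxi.

zixaxoevuxi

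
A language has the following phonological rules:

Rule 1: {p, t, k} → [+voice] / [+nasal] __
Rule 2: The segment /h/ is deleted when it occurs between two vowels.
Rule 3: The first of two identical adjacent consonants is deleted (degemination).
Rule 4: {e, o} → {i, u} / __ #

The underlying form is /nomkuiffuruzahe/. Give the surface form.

nomguifuruzai

Rule 1 (post-nasal voicing): /k/ is a voiceless stop immediately after the nasal /m/, so it voices to [g]. /nomkuiffuruzahe/ → nomguiffuruzahe.
Rule 2 (intervocalic h-deletion): /h/ occurs between vowels /a/ and /e/, so it deletes. /nomguiffuruzahe/ → nomguiffuruzae.
Rule 3 (degemination): /ff/ is a geminate; the first /f/ deletes. /nomguiffuruzae/ → nomguifuruzae.
Rule 4 (final vowel raising): /e/ is a mid vowel in word-final position, so it raises to [i]. /nomguifuruzae/ → nomguifuruzai.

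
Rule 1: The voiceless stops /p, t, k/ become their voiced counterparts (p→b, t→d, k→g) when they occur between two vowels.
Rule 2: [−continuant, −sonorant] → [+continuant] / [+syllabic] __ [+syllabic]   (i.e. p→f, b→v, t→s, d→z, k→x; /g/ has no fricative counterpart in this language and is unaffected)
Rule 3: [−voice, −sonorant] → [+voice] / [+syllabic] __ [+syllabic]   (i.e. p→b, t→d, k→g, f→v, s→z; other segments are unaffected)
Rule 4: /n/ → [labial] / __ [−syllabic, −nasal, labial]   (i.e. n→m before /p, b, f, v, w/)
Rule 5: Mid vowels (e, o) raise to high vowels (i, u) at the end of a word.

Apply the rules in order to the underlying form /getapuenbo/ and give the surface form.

Rule 1 (intervocalic voicing): /t/ is a voiceless stop between vowels /e/ and /a/, so it voices to [d]. /p/ is a voiceless stop between vowels /a/ and /u/, so it voices to [b]. /getapuenbo/ → gedabuenbo.
Rule 2 (intervocalic spirantization): /d/ is a stop between vowels /e/ and /a/, so it spirantizes to the fricative [z]. /b/ is a stop between vowels /a/ and /u/, so it spirantizes to the fricative [v]. /gedabuenbo/ → gezavuenbo.
Rule 3 (intervocalic voicing): no segment meets the environment; /gezavuenbo/ is unchanged.
Rule 4 (nasal place assimilation): /n/ precedes the labial consonant /b/, so it assimilates in place to [m]. /gezavuenbo/ → gezavuembo.
Rule 5 (final vowel raising): /o/ is a mid vowel in word-final position, so it raises to [u]. /gezavuembo/ → gezavuembu.

gezavuembu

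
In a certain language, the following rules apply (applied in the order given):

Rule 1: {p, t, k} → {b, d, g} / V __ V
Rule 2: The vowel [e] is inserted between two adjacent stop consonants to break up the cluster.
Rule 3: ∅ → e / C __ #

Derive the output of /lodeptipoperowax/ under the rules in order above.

lodepetiboberowaxe

Rule 1 (intervocalic voicing): /p/ is a voiceless stop between vowels /i/ and /o/, so it voices to [b]. /p/ is a voiceless stop between vowels /o/ and /e/, so it voices to [b]. /lodeptipoperowax/ → lodeptiboberowax.
Rule 2 (stop-cluster e-epenthesis): /p/ and /t/ form a stop–stop cluster, so [e] is inserted between them. /lodeptiboberowax/ → lodepetiboberowax.
Rule 3 (final e-epenthesis): the form ends in the consonant /x/, so [e] is inserted word-finally. /lodepetiboberowax/ → lodepetiboberowaxe.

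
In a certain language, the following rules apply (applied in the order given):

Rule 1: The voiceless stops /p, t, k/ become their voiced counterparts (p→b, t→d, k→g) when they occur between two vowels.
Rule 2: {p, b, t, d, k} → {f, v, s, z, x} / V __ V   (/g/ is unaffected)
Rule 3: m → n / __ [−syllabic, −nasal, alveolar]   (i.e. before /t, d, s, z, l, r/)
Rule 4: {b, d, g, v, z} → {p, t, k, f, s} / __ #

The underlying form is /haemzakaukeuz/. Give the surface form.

haenzagaugeus

Rule 1 (intervocalic voicing): /k/ is a voiceless stop between vowels /a/ and /a/, so it voices to [g]. /k/ is a voiceless stop between vowels /u/ and /e/, so it voices to [g]. /haemzakaukeuz/ → haemzagaugeuz.
Rule 2 (intervocalic spirantization): no segment meets the environment; /haemzagaugeuz/ is unchanged.
Rule 3 (nasal place assimilation): /m/ precedes the alveolar consonant /z/, so it assimilates in place to [n]. /haemzagaugeuz/ → haenzagaugeuz.
Rule 4 (final devoicing): /z/ is a voiced obstruent in word-final position, so it devoices to [s]. /haenzagaugeuz/ → haenzagaugeus.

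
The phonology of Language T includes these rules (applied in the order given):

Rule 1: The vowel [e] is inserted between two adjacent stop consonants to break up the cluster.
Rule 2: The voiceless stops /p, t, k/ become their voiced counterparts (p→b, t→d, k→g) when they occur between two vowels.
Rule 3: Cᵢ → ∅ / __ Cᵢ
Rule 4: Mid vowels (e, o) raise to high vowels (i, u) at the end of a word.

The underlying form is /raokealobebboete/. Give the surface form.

raogealobebeboedi

Rule 1 (stop-cluster e-epenthesis): /b/ and /b/ form a stop–stop cluster, so [e] is inserted between them. /raokealobebboete/ → raokealobebeboete.
Rule 2 (intervocalic voicing): /k/ is a voiceless stop between vowels /o/ and /e/, so it voices to [g]. /t/ is a voiceless stop between vowels /e/ and /e/, so it voices to [d]. /raokealobebeboete/ → raogealobebeboede.
Rule 3 (degemination): no segment meets the environment; /raogealobebeboede/ is unchanged.
Rule 4 (final vowel raising): /e/ is a mid vowel in word-final position, so it raises to [i]. /raogealobebeboede/ → raogealobebeboedi.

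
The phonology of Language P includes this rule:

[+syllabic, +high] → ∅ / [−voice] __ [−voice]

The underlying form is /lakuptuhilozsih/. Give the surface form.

/u/ is a high vowel flanked by voiceless consonants /k/ and /p/, so it deletes.
/u/ is a high vowel flanked by voiceless consonants /t/ and /h/, so it deletes.
/i/ is a high vowel flanked by voiceless consonants /s/ and /h/, so it deletes.
The other instance of /i/ does not occur in the required environment and remains unchanged.
Surface form: [lakpthilozsh].

lakpthilozsh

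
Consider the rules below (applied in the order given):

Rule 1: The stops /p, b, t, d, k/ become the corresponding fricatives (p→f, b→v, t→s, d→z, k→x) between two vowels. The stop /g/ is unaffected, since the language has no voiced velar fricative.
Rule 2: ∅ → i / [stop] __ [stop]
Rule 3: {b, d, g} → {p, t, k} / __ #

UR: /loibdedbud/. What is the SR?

Rule 1 (intervocalic spirantization): no segment meets the environment; /loibdedbud/ is unchanged.
Rule 2 (stop-cluster i-epenthesis): /b/ and /d/ form a stop–stop cluster, so [i] is inserted between them. /d/ and /b/ form a stop–stop cluster, so [i] is inserted between them. /loibdedbud/ → loibidedibud.
Rule 3 (final devoicing): /d/ is a voiced stop in word-final position, so it devoices to [t]. /loibidedibud/ → loibidedibut.

loibidedibut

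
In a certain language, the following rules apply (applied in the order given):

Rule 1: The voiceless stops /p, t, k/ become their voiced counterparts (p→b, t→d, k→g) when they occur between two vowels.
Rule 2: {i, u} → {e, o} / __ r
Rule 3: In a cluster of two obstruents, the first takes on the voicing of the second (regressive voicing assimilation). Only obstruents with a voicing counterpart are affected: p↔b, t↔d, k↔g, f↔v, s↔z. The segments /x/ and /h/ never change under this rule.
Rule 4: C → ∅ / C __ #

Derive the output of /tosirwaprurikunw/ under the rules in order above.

toserwaprorigun

Rule 1 (intervocalic voicing): /k/ is a voiceless stop between vowels /i/ and /u/, so it voices to [g]. /tosirwaprurikunw/ → tosirwaprurigunw.
Rule 2 (pre-rhotic lowering): /i/ is a high vowel immediately before /r/, so it lowers to [e]. /u/ is a high vowel immediately before /r/, so it lowers to [o]. /tosirwaprurigunw/ → toserwaprorigunw.
Rule 3 (regressive voicing assimilation): no segment meets the environment; /toserwaprorigunw/ is unchanged.
Rule 4 (final cluster simplification): /w/ is the second consonant of a word-final cluster /nw/, so it deletes. /toserwaprorigunw/ → toserwaprorigun.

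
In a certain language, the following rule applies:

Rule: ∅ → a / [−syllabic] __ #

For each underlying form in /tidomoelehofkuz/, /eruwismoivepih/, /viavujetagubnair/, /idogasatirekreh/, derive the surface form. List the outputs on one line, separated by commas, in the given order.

tidomoelehofkuza, eruwismoivepiha, viavujetagubnaira, idogasatirekreha

/tidomoelehofkuz/: the form ends in the consonant /z/, so [a] is inserted word-finally. → [tidomoelehofkuza].
/eruwismoivepih/: the form ends in the consonant /h/, so [a] is inserted word-finally. → [eruwismoivepiha].
/viavujetagubnair/: the form ends in the consonant /r/, so [a] is inserted word-finally. → [viavujetagubnaira].
/idogasatirekreh/: the form ends in the consonant /h/, so [a] is inserted word-finally. → [idogasatirekreha].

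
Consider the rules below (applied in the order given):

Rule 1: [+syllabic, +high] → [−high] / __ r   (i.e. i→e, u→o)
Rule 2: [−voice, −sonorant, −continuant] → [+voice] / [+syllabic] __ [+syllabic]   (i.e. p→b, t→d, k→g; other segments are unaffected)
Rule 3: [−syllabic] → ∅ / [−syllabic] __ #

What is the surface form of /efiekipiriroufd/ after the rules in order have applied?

efiegibererouf

Rule 1 (pre-rhotic lowering): /i/ is a high vowel immediately before /r/, so it lowers to [e]. /i/ is a high vowel immediately before /r/, so it lowers to [e]. /efiekipiriroufd/ → efiekipereroufd.
Rule 2 (intervocalic voicing): /k/ is a voiceless stop between vowels /e/ and /i/, so it voices to [g]. /p/ is a voiceless stop between vowels /i/ and /e/, so it voices to [b]. /efiekipereroufd/ → efiegibereroufd.
Rule 3 (final cluster simplification): /d/ is the second consonant of a word-final cluster /fd/, so it deletes. /efiegibereroufd/ → efiegibererouf.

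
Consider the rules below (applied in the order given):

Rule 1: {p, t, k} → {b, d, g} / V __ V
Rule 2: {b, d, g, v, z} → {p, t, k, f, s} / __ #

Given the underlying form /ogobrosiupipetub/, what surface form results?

Rule 1 (intervocalic voicing): /p/ is a voiceless stop between vowels /u/ and /i/, so it voices to [b]. /p/ is a voiceless stop between vowels /i/ and /e/, so it voices to [b]. /t/ is a voiceless stop between vowels /e/ and /u/, so it voices to [d]. /ogobrosiupipetub/ → ogobrosiubibedub.
Rule 2 (final devoicing): /b/ is a voiced obstruent in word-final position, so it devoices to [p]. /ogobrosiubibedub/ → ogobrosiubibedup.

ogobrosiubibedup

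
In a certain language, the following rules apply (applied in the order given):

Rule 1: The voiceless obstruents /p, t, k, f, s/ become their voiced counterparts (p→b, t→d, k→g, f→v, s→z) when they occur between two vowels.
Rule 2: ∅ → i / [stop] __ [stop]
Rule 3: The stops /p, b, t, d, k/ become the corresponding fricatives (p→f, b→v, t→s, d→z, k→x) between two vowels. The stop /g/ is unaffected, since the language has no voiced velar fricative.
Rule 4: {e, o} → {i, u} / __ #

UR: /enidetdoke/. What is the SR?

enizesizogi

Rule 1 (intervocalic voicing): /k/ is a voiceless obstruent between vowels /o/ and /e/, so it voices to [g]. /enidetdoke/ → enidetdoge.
Rule 2 (stop-cluster i-epenthesis): /t/ and /d/ form a stop–stop cluster, so [i] is inserted between them. /enidetdoge/ → enidetidoge.
Rule 3 (intervocalic spirantization): /d/ is a stop between vowels /i/ and /e/, so it spirantizes to the fricative [z]. /t/ is a stop between vowels /e/ and /i/, so it spirantizes to the fricative [s]. /d/ is a stop between vowels /i/ and /o/, so it spirantizes to the fricative [z]. /enidetidoge/ → enizesizoge.
Rule 4 (final vowel raising): /e/ is a mid vowel in word-final position, so it raises to [i]. /enizesizoge/ → enizesizogi.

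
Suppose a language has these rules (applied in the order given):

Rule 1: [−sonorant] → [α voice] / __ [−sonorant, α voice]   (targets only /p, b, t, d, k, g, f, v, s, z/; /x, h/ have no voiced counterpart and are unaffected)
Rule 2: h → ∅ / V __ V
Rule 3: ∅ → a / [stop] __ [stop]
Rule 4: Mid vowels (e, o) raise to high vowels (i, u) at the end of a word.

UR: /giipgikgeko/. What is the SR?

Rule 1 (regressive voicing assimilation): /p/ precedes the voiced obstruent /g/, so it voices to [b] by assimilation. /k/ precedes the voiced obstruent /g/, so it voices to [g] by assimilation. /giipgikgeko/ → giibgiggeko.
Rule 2 (intervocalic h-deletion): no segment meets the environment; /giibgiggeko/ is unchanged.
Rule 3 (stop-cluster a-epenthesis): /b/ and /g/ form a stop–stop cluster, so [a] is inserted between them. /g/ and /g/ form a stop–stop cluster, so [a] is inserted between them. /giibgiggeko/ → giibagigageko.
Rule 4 (final vowel raising): /o/ is a mid vowel in word-final position, so it raises to [u]. /giibagigageko/ → giibagigageku.

giibagigageku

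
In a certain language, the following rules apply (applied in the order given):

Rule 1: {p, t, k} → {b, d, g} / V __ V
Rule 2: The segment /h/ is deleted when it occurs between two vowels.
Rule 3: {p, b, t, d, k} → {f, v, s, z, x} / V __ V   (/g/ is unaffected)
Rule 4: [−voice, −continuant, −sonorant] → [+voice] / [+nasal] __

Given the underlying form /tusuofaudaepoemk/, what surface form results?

tusuofauzaevoemg

Rule 1 (intervocalic voicing): /p/ is a voiceless stop between vowels /e/ and /o/, so it voices to [b]. /tusuofaudaepoemk/ → tusuofaudaeboemk.
Rule 2 (intervocalic h-deletion): no segment meets the environment; /tusuofaudaeboemk/ is unchanged.
Rule 3 (intervocalic spirantization): /d/ is a stop between vowels /u/ and /a/, so it spirantizes to the fricative [z]. /b/ is a stop between vowels /e/ and /o/, so it spirantizes to the fricative [v]. /tusuofaudaeboemk/ → tusuofauzaevoemk.
Rule 4 (post-nasal voicing): /k/ is a voiceless stop immediately after the nasal /m/, so it voices to [g]. /tusuofauzaevoemk/ → tusuofauzaevoemg.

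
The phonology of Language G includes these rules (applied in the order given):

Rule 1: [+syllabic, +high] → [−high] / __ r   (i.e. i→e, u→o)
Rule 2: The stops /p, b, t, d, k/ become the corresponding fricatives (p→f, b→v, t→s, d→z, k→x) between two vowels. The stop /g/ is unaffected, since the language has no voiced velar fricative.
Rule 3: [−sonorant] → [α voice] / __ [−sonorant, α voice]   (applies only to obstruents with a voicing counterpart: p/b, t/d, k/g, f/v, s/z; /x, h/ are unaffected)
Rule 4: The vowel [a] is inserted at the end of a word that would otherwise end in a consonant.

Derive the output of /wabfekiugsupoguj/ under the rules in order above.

wapfexiuksufoguja

Rule 1 (pre-rhotic lowering): no segment meets the environment; /wabfekiugsupoguj/ is unchanged.
Rule 2 (intervocalic spirantization): /k/ is a stop between vowels /e/ and /i/, so it spirantizes to the fricative [x]. /p/ is a stop between vowels /u/ and /o/, so it spirantizes to the fricative [f]. /wabfekiugsupoguj/ → wabfexiugsufoguj.
Rule 3 (regressive voicing assimilation): /b/ precedes the voiceless obstruent /f/, so it devoices to [p] by assimilation. /g/ precedes the voiceless obstruent /s/, so it devoices to [k] by assimilation. /wabfexiugsufoguj/ → wapfexiuksufoguj.
Rule 4 (final a-epenthesis): the form ends in the consonant /j/, so [a] is inserted word-finally. /wapfexiuksufoguj/ → wapfexiuksufoguja.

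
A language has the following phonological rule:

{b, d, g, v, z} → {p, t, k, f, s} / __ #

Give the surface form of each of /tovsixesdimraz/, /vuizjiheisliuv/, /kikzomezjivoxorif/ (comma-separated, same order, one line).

tovsixesdimras, vuizjiheisliuf, kikzomezjivoxorif

/tovsixesdimraz/: /z/ is a voiced obstruent in word-final position, so it devoices to [s]. → [tovsixesdimras].
/vuizjiheisliuv/: /v/ is a voiced obstruent in word-final position, so it devoices to [f]. → [vuizjiheisliuf].
/kikzomezjivoxorif/: the rule's environment is not met; surfaces unchanged as [kikzomezjivoxorif].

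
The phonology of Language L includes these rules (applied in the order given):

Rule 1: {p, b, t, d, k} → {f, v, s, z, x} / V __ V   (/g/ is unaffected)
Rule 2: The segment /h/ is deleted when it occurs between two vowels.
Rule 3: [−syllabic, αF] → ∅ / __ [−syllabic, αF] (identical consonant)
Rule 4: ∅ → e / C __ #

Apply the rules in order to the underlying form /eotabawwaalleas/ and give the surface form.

eosavawaalease

Rule 1 (intervocalic spirantization): /t/ is a stop between vowels /o/ and /a/, so it spirantizes to the fricative [s]. /b/ is a stop between vowels /a/ and /a/, so it spirantizes to the fricative [v]. /eotabawwaalleas/ → eosavawwaalleas.
Rule 2 (intervocalic h-deletion): no segment meets the environment; /eosavawwaalleas/ is unchanged.
Rule 3 (degemination): /ww/ is a geminate; the first /w/ deletes. /ll/ is a geminate; the first /l/ deletes. /eosavawwaalleas/ → eosavawaaleas.
Rule 4 (final e-epenthesis): the form ends in the consonant /s/, so [e] is inserted word-finally. /eosavawaaleas/ → eosavawaalease.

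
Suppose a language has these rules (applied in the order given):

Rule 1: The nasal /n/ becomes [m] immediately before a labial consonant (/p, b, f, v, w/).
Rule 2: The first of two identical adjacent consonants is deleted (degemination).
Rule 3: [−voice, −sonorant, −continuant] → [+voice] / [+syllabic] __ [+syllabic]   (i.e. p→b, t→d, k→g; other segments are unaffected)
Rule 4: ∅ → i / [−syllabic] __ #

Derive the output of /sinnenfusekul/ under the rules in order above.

sinemfuseguli

Rule 1 (nasal place assimilation): /n/ precedes the labial consonant /f/, so it assimilates in place to [m]. /sinnenfusekul/ → sinnemfusekul.
Rule 2 (degemination): /nn/ is a geminate; the first /n/ deletes. /sinnemfusekul/ → sinemfusekul.
Rule 3 (intervocalic voicing): /k/ is a voiceless stop between vowels /e/ and /u/, so it voices to [g]. /sinemfusekul/ → sinemfusegul.
Rule 4 (final i-epenthesis): the form ends in the consonant /l/, so [i] is inserted word-finally. /sinemfusegul/ → sinemfuseguli.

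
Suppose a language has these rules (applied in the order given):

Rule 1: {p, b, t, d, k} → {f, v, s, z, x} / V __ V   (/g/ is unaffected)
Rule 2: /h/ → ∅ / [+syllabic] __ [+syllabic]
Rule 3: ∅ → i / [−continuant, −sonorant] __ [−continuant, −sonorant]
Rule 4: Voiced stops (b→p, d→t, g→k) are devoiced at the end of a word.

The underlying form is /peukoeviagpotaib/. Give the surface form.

Rule 1 (intervocalic spirantization): /k/ is a stop between vowels /u/ and /o/, so it spirantizes to the fricative [x]. /t/ is a stop between vowels /o/ and /a/, so it spirantizes to the fricative [s]. /peukoeviagpotaib/ → peuxoeviagposaib.
Rule 2 (intervocalic h-deletion): no segment meets the environment; /peuxoeviagposaib/ is unchanged.
Rule 3 (stop-cluster i-epenthesis): /g/ and /p/ form a stop–stop cluster, so [i] is inserted between them. /peuxoeviagposaib/ → peuxoeviagiposaib.
Rule 4 (final devoicing): /b/ is a voiced stop in word-final position, so it devoices to [p]. /peuxoeviagiposaib/ → peuxoeviagiposaip.

peuxoeviagiposaip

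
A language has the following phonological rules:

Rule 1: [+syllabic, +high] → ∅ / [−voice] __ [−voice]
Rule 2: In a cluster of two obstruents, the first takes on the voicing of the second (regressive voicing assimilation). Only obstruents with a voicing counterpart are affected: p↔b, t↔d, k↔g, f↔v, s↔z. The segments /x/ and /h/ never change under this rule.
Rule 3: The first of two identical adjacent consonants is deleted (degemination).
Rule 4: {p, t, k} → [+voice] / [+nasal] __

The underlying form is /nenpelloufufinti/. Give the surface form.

nenbeloufindi

Rule 1 (high vowel syncope): /u/ is a high vowel flanked by voiceless consonants /f/ and /f/, so it deletes. /nenpelloufufinti/ → nenpellouffinti.
Rule 2 (regressive voicing assimilation): no segment meets the environment; /nenpellouffinti/ is unchanged.
Rule 3 (degemination): /ll/ is a geminate; the first /l/ deletes. /ff/ is a geminate; the first /f/ deletes. /nenpellouffinti/ → nenpeloufinti.
Rule 4 (post-nasal voicing): /p/ is a voiceless stop immediately after the nasal /n/, so it voices to [b]. /t/ is a voiceless stop immediately after the nasal /n/, so it voices to [d]. /nenpeloufinti/ → nenbeloufindi.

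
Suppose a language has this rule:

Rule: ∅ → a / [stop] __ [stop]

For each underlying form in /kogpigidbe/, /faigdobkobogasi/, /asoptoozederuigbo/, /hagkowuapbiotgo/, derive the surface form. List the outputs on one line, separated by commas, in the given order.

/kogpigidbe/: /g/ and /p/ form a stop–stop cluster, so [a] is inserted between them. /d/ and /b/ form a stop–stop cluster, so [a] is inserted between them. → [kogapigidabe].
/faigdobkobogasi/: /g/ and /d/ form a stop–stop cluster, so [a] is inserted between them. /b/ and /k/ form a stop–stop cluster, so [a] is inserted between them. → [faigadobakobogasi].
/asoptoozederuigbo/: /p/ and /t/ form a stop–stop cluster, so [a] is inserted between them. /g/ and /b/ form a stop–stop cluster, so [a] is inserted between them. → [asopatoozederuigabo].
/hagkowuapbiotgo/: /g/ and /k/ form a stop–stop cluster, so [a] is inserted between them. /p/ and /b/ form a stop–stop cluster, so [a] is inserted between them. /t/ and /g/ form a stop–stop cluster, so [a] is inserted between them. → [hagakowuapabiotago].

kogapigidabe, faigadobakobogasi, asopatoozederuigabo, hagakowuapabiotago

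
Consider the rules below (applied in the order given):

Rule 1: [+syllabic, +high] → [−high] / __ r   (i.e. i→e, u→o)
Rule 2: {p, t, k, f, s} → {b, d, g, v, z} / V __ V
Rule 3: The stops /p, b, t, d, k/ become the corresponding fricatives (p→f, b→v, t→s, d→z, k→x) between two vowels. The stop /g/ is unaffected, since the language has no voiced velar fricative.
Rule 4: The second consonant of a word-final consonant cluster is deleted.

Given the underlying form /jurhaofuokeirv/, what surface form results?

jorhaovuogeer

Rule 1 (pre-rhotic lowering): /u/ is a high vowel immediately before /r/, so it lowers to [o]. /i/ is a high vowel immediately before /r/, so it lowers to [e]. /jurhaofuokeirv/ → jorhaofuokeerv.
Rule 2 (intervocalic voicing): /f/ is a voiceless obstruent between vowels /o/ and /u/, so it voices to [v]. /k/ is a voiceless obstruent between vowels /o/ and /e/, so it voices to [g]. /jorhaofuokeerv/ → jorhaovuogeerv.
Rule 3 (intervocalic spirantization): no segment meets the environment; /jorhaovuogeerv/ is unchanged.
Rule 4 (final cluster simplification): /v/ is the second consonant of a word-final cluster /rv/, so it deletes. /jorhaovuogeerv/ → jorhaovuogeer.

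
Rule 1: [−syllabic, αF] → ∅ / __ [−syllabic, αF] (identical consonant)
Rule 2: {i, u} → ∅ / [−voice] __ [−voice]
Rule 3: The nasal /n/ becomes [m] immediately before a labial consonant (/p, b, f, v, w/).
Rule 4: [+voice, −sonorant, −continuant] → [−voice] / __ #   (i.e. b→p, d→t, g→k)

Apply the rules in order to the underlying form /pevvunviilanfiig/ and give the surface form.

Rule 1 (degemination): /vv/ is a geminate; the first /v/ deletes. /pevvunviilanfiig/ → pevunviilanfiig.
Rule 2 (high vowel syncope): no segment meets the environment; /pevunviilanfiig/ is unchanged.
Rule 3 (nasal place assimilation): /n/ precedes the labial consonant /v/, so it assimilates in place to [m]. /n/ precedes the labial consonant /f/, so it assimilates in place to [m]. /pevunviilanfiig/ → pevumviilamfiig.
Rule 4 (final devoicing): /g/ is a voiced stop in word-final position, so it devoices to [k]. /pevumviilamfiig/ → pevumviilamfiik.

pevumviilamfiik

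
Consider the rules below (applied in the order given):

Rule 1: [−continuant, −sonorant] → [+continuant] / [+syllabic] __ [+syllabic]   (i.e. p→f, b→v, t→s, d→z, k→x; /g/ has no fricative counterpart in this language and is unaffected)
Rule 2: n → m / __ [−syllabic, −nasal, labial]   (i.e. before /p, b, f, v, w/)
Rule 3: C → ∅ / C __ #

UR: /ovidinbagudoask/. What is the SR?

Rule 1 (intervocalic spirantization): /d/ is a stop between vowels /i/ and /i/, so it spirantizes to the fricative [z]. /d/ is a stop between vowels /u/ and /o/, so it spirantizes to the fricative [z]. /ovidinbagudoask/ → ovizinbaguzoask.
Rule 2 (nasal place assimilation): /n/ precedes the labial consonant /b/, so it assimilates in place to [m]. /ovizinbaguzoask/ → ovizimbaguzoask.
Rule 3 (final cluster simplification): /k/ is the second consonant of a word-final cluster /sk/, so it deletes. /ovizimbaguzoask/ → ovizimbaguzoas.

ovizimbaguzoas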